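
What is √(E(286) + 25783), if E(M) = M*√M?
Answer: √(25783 + 286*√286) ≈ 174.98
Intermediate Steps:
E(M) = M^(3/2)
√(E(286) + 25783) = √(286^(3/2) + 25783) = √(286*√286 + 25783) = √(25783 + 286*√286)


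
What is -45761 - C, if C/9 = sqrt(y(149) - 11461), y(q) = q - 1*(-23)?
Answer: -45761 - 9*I*sqrt(11289) ≈ -45761.0 - 956.25*I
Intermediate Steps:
y(q) = 23 + q (y(q) = q + 23 = 23 + q)
C = 9*I*sqrt(11289) (C = 9*sqrt((23 + 149) - 11461) = 9*sqrt(172 - 11461) = 9*sqrt(-11289) = 9*(I*sqrt(11289)) = 9*I*sqrt(11289) ≈ 956.25*I)
-45761 - C = -45761 - 9*I*sqrt(11289)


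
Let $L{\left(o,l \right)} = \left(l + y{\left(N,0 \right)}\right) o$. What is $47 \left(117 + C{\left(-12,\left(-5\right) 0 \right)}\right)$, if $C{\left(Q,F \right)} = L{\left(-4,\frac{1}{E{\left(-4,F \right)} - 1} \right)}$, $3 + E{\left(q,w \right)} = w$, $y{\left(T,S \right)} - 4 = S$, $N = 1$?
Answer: $4794$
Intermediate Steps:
$y{\left(T,S \right)} = 4 + S$
$E{\left(q,w \right)} = -3 + w$
$L{\left(o,l \right)} = o \left(4 + l\right)$ ($L{\left(o,l \right)} = \left(l + \left(4 + 0\right)\right) o = \left(l + 4\right) o = \left(4 + l\right) o = o \left(4 + l\right)$)
$C{\left(Q,F \right)} = -16 - \frac{4}{-4 + F}$ ($C{\left(Q,F \right)} = - 4 \left(4 + \frac{1}{\left(-3 + F\right) - 1}\right) = - 4 \left(4 + \frac{1}{-4 + F}\right) = -16 - \frac{4}{-4 + F}$)
$47 \left(117 + C{\left(-12,\left(-5\right) 0 \right)}\right) = 47 \left(117 + \frac{4 \left(15 - 4 \left(\left(-5\right) 0\right)\right)}{-4 - 0}\right) = 47 \left(117 + \frac{4 \left(15 - 0\right)}{-4 + 0}\right) = 47 \left(117 + \frac{4 \left(15 + 0\right)}{-4}\right) = 47 \left(117 + 4 \left(- \frac{1}{4}\right) 15\right) = 47 \left(117 - 15\right) = 47 \cdot 102 = 4794$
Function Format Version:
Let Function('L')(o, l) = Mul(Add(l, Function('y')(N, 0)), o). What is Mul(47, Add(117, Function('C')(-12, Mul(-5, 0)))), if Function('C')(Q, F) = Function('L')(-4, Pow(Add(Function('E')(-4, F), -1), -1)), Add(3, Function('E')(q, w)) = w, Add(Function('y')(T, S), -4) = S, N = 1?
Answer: 4794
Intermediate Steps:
Function('y')(T, S) = Add(4, S)
Function('E')(q, w) = Add(-3, w)
Function('L')(o, l) = Mul(o, Add(4, l)) (Function('L')(o, l) = Mul(Add(l, Add(4, 0)), o) = Mul(Add(l, 4), o) = Mul(Add(4, l), o) = Mul(o, Add(4, l)))
Function('C')(Q, F) = Add(-16, Mul(-4, Pow(Add(-4, F), -1))) (Function('C')(Q, F) = Mul(-4, Add(4, Pow(Add(Add(-3, F), -1), -1))) = Mul(-4, Add(4, Pow(Add(-4, F), -1))) = Add(-16, Mul(-4, Pow(Add(-4, F), -1))))
Mul(47, Add(117, Function('C')(-12, Mul(-5, 0)))) = Mul(47, Add(117, Mul(4, Pow(Add(-4, Mul(-5, 0)), -1), Add(15, Mul(-4, Mul(-5, 0)))))) = Mul(47, Add(117, Mul(4, Pow(Add(-4, 0), -1), Add(15, Mul(-4, 0))))) = Mul(47, Add(117, Mul(4, Pow(-4, -1), Add(15, 0)))) = Mul(47, Add(117, Mul(4, Rational(-1, 4), 15))) = Mul(47, Add(117, -15)) = Mul(47, 102) = 4794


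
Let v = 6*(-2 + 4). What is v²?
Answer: 144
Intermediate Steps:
v = 12 (v = 6*2 = 12)
v² = 12² = 144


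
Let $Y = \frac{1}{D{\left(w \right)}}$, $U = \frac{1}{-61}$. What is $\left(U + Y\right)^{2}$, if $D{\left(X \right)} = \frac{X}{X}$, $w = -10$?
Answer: $\frac{3600}{3721} \approx 0.96748$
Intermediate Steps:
$D{\left(X \right)} = 1$
$U = - \frac{1}{61} \approx -0.016393$
$Y = 1$ ($Y = 1^{-1} = 1$)
$\left(U + Y\right)^{2} = \left(- \frac{1}{61} + 1\right)^{2} = \left(\frac{60}{61}\right)^{2} = \frac{3600}{3721}$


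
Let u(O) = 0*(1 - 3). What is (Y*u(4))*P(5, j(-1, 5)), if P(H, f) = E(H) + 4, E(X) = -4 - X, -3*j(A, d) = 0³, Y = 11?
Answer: 0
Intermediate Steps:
j(A, d) = 0 (j(A, d) = -⅓*0³ = -⅓*0 = 0)
P(H, f) = -H (P(H, f) = (-4 - H) + 4 = -H)
u(O) = 0 (u(O) = 0*(-2) = 0)
(Y*u(4))*P(5, j(-1, 5)) = (11*0)*(-1*5) = 0*(-5) = 0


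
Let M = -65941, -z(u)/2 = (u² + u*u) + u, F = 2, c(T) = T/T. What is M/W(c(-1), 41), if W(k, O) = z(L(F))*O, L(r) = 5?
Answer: 65941/4510 ≈ 14.621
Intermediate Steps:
c(T) = 1
z(u) = -4*u² - 2*u (z(u) = -2*((u² + u*u) + u) = -2*((u² + u²) + u) = -2*(2*u² + u) = -2*(u + 2*u²) = -4*u² - 2*u)
W(k, O) = -110*O (W(k, O) = (-2*5*(1 + 2*5))*O = (-2*5*(1 + 10))*O = (-2*5*11)*O = -110*O)
M/W(c(-1), 41) = -65941/((-110*41)) = -65941/(-4510) = -65941*(-1/4510) = 65941/4510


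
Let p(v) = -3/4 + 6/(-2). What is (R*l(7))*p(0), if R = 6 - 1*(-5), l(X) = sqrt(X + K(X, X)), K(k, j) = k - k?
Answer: -165*sqrt(7)/4 ≈ -109.14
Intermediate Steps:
K(k, j) = 0
p(v) = -15/4 (p(v) = -3*1/4 + 6*(-1/2) = -3/4 - 3 = -15/4)
l(X) = sqrt(X) (l(X) = sqrt(X + 0) = sqrt(X))
R = 11 (R = 6 + 5 = 11)
(R*l(7))*p(0) = (11*sqrt(7))*(-15/4) = -165*sqrt(7)/4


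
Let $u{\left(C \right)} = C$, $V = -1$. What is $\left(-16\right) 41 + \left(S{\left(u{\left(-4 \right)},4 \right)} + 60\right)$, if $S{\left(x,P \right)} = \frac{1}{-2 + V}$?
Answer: $- \frac{1789}{3} \approx -596.33$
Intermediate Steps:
$S{\left(x,P \right)} = - \frac{1}{3}$ ($S{\left(x,P \right)} = \frac{1}{-2 - 1} = \frac{1}{-3} = - \frac{1}{3}$)
$\left(-16\right) 41 + \left(S{\left(u{\left(-4 \right)},4 \right)} + 60\right) = \left(-16\right) 41 + \left(- \frac{1}{3} + 60\right) = -656 + \frac{179}{3} = - \frac{1789}{3}$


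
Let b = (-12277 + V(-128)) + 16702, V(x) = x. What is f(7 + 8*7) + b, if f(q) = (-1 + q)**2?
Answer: 8141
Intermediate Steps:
b = 4297 (b = (-12277 - 128) + 16702 = -12405 + 16702 = 4297)
f(7 + 8*7) + b = (-1 + (7 + 8*7))**2 + 4297 = (-1 + (7 + 56))**2 + 4297 = (-1 + 63)**2 + 4297 = 62**2 + 4297 = 3844 + 4297 = 8141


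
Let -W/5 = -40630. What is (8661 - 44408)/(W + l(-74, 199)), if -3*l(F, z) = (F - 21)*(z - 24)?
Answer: -107241/626075 ≈ -0.17129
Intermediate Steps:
W = 203150 (W = -5*(-40630) = 203150)
l(F, z) = -(-24 + z)*(-21 + F)/3 (l(F, z) = -(F - 21)*(z - 24)/3 = -(-21 + F)*(-24 + z)/3 = -(-24 + z)*(-21 + F)/3)
(8661 - 44408)/(W + l(-74, 199)) = (8661 - 44408)/(203150 + (-168 + 7*199 + 8*(-74) - ⅓*(-74)*199)) = -35747/(203150 + (-168 + 1393 - 592 + 14726/3)) = -35747/(203150 + 16625/3) = -35747/626075/3 = -35747*3/626075 = -107241/626075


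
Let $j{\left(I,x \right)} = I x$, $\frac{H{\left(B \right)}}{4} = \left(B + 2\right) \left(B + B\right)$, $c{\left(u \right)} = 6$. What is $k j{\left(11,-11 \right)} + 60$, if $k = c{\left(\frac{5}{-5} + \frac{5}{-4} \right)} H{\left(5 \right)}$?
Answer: $-203220$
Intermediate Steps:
$H{\left(B \right)} = 8 B \left(2 + B\right)$ ($H{\left(B \right)} = 4 \left(B + 2\right) \left(B + B\right) = 4 \left(2 + B\right) 2 B = 4 \cdot 2 B \left(2 + B\right) = 8 B \left(2 + B\right)$)
$k = 1680$ ($k = 6 \cdot 8 \cdot 5 \left(2 + 5\right) = 6 \cdot 8 \cdot 5 \cdot 7 = 6 \cdot 280 = 1680$)
$k j{\left(11,-11 \right)} + 60 = 1680 \cdot 11 \left(-11\right) + 60 = 1680 \left(-121\right) + 60 = -203280 + 60 = -203220$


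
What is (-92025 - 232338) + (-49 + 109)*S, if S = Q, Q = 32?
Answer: -322443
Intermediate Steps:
S = 32
(-92025 - 232338) + (-49 + 109)*S = (-92025 - 232338) + (-49 + 109)*32 = -324363 + 60*32 = -324363 + 1920 = -322443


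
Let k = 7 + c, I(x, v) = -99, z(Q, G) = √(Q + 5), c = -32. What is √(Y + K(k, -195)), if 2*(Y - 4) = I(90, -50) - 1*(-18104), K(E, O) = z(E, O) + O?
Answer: √(35246 + 8*I*√5)/2 ≈ 93.87 + 0.023821*I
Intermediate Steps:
z(Q, G) = √(5 + Q)
k = -25 (k = 7 - 32 = -25)
K(E, O) = O + √(5 + E) (K(E, O) = √(5 + E) + O = O + √(5 + E))
Y = 18013/2 (Y = 4 + (-99 - 1*(-18104))/2 = 4 + (-99 + 18104)/2 = 4 + (½)*18005 = 4 + 18005/2 = 18013/2 ≈ 9006.5)
√(Y + K(k, -195)) = √(18013/2 + (-195 + √(5 - 25))) = √(18013/2 + (-195 + √(-20))) = √(18013/2 + (-195 + 2*I*√5)) = √(17623/2 + 2*I*√5)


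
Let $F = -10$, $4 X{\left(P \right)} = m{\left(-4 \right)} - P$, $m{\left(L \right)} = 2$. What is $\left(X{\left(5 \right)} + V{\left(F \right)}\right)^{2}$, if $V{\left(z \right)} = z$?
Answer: $\frac{1849}{16} \approx 115.56$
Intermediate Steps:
$X{\left(P \right)} = \frac{1}{2} - \frac{P}{4}$ ($X{\left(P \right)} = \frac{2 - P}{4} = \frac{1}{2} - \frac{P}{4}$)
$\left(X{\left(5 \right)} + V{\left(F \right)}\right)^{2} = \left(\left(\frac{1}{2} - \frac{5}{4}\right) - 10\right)^{2} = \left(- \frac{3}{4} - 10\right)^{2} = \left(- \frac{43}{4}\right)^{2} = \frac{1849}{16}$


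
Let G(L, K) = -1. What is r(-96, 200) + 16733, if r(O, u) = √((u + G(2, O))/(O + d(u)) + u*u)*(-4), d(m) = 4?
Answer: 16733 - 2*√84635423/23 ≈ 15933.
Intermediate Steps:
r(O, u) = -4*√(u² + (-1 + u)/(4 + O)) (r(O, u) = √((u - 1)/(O + 4) + u*u)*(-4) = √((-1 + u)/(4 + O) + u²)*(-4) = √(u² + (-1 + u)/(4 + O))*(-4) = -4*√(u² + (-1 + u)/(4 + O)))
r(-96, 200) + 16733 = -4*√(-1/(4 - 96))*√(-199 - 1*200²*(4 - 96)) + 16733 = -4*√3679801*√(-1/(-92)) + 16733 = -4*√84635423/46 + 16733 = -2*√84635423/23 + 16733 = 16733 - 2*√84635423/23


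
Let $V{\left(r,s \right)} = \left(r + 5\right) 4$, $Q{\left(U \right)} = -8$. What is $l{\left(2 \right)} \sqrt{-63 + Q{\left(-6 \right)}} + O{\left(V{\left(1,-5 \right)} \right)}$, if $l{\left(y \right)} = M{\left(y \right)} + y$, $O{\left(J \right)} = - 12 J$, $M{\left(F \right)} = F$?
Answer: $-288 + 4 i \sqrt{71} \approx -288.0 + 33.705 i$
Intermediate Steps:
$V{\left(r,s \right)} = 20 + 4 r$ ($V{\left(r,s \right)} = \left(5 + r\right) 4 = 20 + 4 r$)
$l{\left(y \right)} = 2 y$ ($l{\left(y \right)} = y + y = 2 y$)
$l{\left(2 \right)} \sqrt{-63 + Q{\left(-6 \right)}} + O{\left(V{\left(1,-5 \right)} \right)} = 2 \cdot 2 \sqrt{-63 - 8} - 12 \left(20 + 4 \cdot 1\right) = 4 \sqrt{-71} - 12 \left(20 + 4\right) = 4 i \sqrt{71} - 288 = -288 + 4 i \sqrt{71}$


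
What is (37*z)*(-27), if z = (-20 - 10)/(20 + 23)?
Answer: 29970/43 ≈ 696.98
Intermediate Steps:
z = -30/43 ≈ -0.69767
(37*z)*(-27) = (37*(-30/43))*(-27) = -1110/43*(-27) = 29970/43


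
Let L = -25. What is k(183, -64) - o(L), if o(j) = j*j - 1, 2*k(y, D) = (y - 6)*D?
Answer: -6288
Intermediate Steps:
k(y, D) = D*(-6 + y)/2 (k(y, D) = ((y - 6)*D)/2 = ((-6 + y)*D)/2 = (D*(-6 + y))/2 = D*(-6 + y)/2)
o(j) = -1 + j² (o(j) = j² - 1 = -1 + j²)
k(183, -64) - o(L) = (½)*(-64)*(-6 + 183) - (-1 + (-25)²) = (½)*(-64)*177 - (-1 + 625) = -5664 - 1*624 = -5664 - 624 = -6288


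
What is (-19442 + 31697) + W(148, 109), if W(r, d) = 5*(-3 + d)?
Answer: 12785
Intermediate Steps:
W(r, d) = -15 + 5*d
(-19442 + 31697) + W(148, 109) = (-19442 + 31697) + (-15 + 5*109) = 12255 + (-15 + 545) = 12255 + 530 = 12785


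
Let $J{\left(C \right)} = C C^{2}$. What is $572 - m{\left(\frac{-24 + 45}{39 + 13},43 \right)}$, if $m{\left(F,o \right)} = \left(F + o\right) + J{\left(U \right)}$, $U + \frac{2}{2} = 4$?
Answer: $\frac{26083}{52} \approx 501.6$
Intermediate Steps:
$U = 3$ ($U = -1 + 4 = 3$)
$J{\left(C \right)} = C^{3}$
$m{\left(F,o \right)} = 27 + F + o$ ($m{\left(F,o \right)} = \left(F + o\right) + 3^{3} = \left(F + o\right) + 27 = 27 + F + o$)
$572 - m{\left(\frac{-24 + 45}{39 + 13},43 \right)} = 572 - \left(27 + \frac{-24 + 45}{39 + 13} + 43\right) = 572 - \left(27 + \frac{21}{52} + 43\right) = 572 - \frac{3661}{52} = \frac{26083}{52}$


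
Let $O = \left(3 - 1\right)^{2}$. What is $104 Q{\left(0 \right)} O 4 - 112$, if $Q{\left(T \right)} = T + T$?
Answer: $-112$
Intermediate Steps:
$Q{\left(T \right)} = 2 T$
$O = 4$ ($O = 2^{2} = 4$)
$104 Q{\left(0 \right)} O 4 - 112 = 104 \cdot 2 \cdot 0 \cdot 4 \cdot 4 - 112 = 104 \cdot 0 \cdot 4 \cdot 4 - 112 = 104 \cdot 0 \cdot 4 - 112 = 104 \cdot 0 - 112 = 0 - 112 = -112$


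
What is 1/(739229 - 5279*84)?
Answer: 1/295793 ≈ 3.3807e-6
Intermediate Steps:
1/(739229 - 5279*84) = 1/(739229 - 443436) = 1/295793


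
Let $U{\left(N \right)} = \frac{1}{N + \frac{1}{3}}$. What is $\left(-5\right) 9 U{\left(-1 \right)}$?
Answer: $\frac{135}{2} \approx 67.5$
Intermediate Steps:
$U{\left(N \right)} = \frac{1}{\frac{1}{3} + N}$ ($U{\left(N \right)} = \frac{1}{N + \frac{1}{3}} = \frac{1}{\frac{1}{3} + N}$)
$\left(-5\right) 9 U{\left(-1 \right)} = \left(-5\right) 9 \frac{3}{1 + 3 \left(-1\right)} = - 45 \frac{3}{1 - 3} = - 45 \frac{3}{-2} = - 45 \cdot 3 \left(- \frac{1}{2}\right) = \left(-45\right) \left(- \frac{3}{2}\right) = \frac{135}{2}$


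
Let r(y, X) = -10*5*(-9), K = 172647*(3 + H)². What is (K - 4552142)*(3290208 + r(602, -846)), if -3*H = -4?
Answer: -4311469471470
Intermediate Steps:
H = 4/3 (H = -⅓*(-4) = 4/3 ≈ 1.3333)
K = 3241927 (K = 172647*(3 + 4/3)² = 172647*(13/3)² = 172647*(169/9) = 3241927)
r(y, X) = 450 (r(y, X) = -50*(-9) = 450)
(K - 4552142)*(3290208 + r(602, -846)) = (3241927 - 4552142)*(3290208 + 450) = -1310215*3290658 = -4311469471470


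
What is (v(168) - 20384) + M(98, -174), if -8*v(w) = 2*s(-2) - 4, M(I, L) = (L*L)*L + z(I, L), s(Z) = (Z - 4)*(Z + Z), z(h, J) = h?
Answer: -10576631/2 ≈ -5.2883e+6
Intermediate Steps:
s(Z) = 2*Z*(-4 + Z) (s(Z) = (-4 + Z)*(2*Z) = 2*Z*(-4 + Z))
M(I, L) = I + L³ (M(I, L) = (L*L)*L + I = L²*L + I = L³ + I = I + L³)
v(w) = -11/2 (v(w) = -(2*(2*(-2)*(-4 - 2)) - 4)/8 = -(2*(2*(-2)*(-6)) - 4)/8 = -(2*24 - 4)/8 = -(48 - 4)/8 = -⅛*44 = -11/2)
(v(168) - 20384) + M(98, -174) = (-11/2 - 20384) + (98 + (-174)³) = -40779/2 + (98 - 5268024) = -40779/2 - 5267926 = -10576631/2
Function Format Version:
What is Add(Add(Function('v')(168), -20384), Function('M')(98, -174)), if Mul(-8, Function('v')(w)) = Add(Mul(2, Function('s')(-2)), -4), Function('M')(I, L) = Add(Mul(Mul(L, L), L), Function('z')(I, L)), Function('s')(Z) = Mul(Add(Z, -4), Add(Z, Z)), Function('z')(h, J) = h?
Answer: Rational(-10576631, 2) ≈ -5.2883e+6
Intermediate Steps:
Function('s')(Z) = Mul(2, Z, Add(-4, Z)) (Function('s')(Z) = Mul(Add(-4, Z), Mul(2, Z)) = Mul(2, Z, Add(-4, Z)))
Function('M')(I, L) = Add(I, Pow(L, 3)) (Function('M')(I, L) = Add(Mul(Mul(L, L), L), I) = Add(Mul(Pow(L, 2), L), I) = Add(Pow(L, 3), I) = Add(I, Pow(L, 3)))
Function('v')(w) = Rational(-11, 2) (Function('v')(w) = Mul(Rational(-1, 8), Add(Mul(2, Mul(2, -2, Add(-4, -2))), -4)) = Mul(Rational(-1, 8), Add(Mul(2, Mul(2, -2, -6)), -4)) = Mul(Rational(-1, 8), Add(Mul(2, 24), -4)) = Mul(Rational(-1, 8), Add(48, -4)) = Mul(Rational(-1, 8), 44) = Rational(-11, 2))
Add(Add(Function('v')(168), -20384), Function('M')(98, -174)) = Add(Add(Rational(-11, 2), -20384), Add(98, Pow(-174, 3))) = Add(Rational(-40779, 2), Add(98, -5268024)) = Add(Rational(-40779, 2), -5267926) = Rational(-10576631, 2)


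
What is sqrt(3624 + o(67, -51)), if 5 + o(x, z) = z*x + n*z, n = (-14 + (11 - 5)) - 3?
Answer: sqrt(763) ≈ 27.622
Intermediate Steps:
n = -11 (n = (-14 + 6) - 3 = -8 - 3 = -11)
o(x, z) = -5 - 11*z + x*z (o(x, z) = -5 + (z*x - 11*z) = -5 + (x*z - 11*z) = -5 + (-11*z + x*z) = -5 - 11*z + x*z)
sqrt(3624 + o(67, -51)) = sqrt(3624 + (-5 - 11*(-51) + 67*(-51))) = sqrt(3624 + (-5 + 561 - 3417)) = sqrt(3624 - 2861) = sqrt(763)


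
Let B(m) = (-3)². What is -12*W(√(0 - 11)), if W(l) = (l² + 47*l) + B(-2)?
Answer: 24 - 564*I*√11 ≈ 24.0 - 1870.6*I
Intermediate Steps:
B(m) = 9
W(l) = 9 + l² + 47*l (W(l) = (l² + 47*l) + 9 = 9 + l² + 47*l)
-12*W(√(0 - 11)) = -12*(9 + (√(0 - 11))² + 47*√(0 - 11)) = -12*(9 + (√(-11))² + 47*√(-11)) = -12*(9 + (I*√11)² + 47*(I*√11)) = -12*(9 - 11 + 47*I*√11) = -12*(-2 + 47*I*√11) = 24 - 564*I*√11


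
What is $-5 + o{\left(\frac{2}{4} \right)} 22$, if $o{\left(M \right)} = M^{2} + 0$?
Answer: $\frac{1}{2} \approx 0.5$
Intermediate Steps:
$o{\left(M \right)} = M^{2}$
$-5 + o{\left(\frac{2}{4} \right)} 22 = -5 + \left(\frac{2}{4}\right)^{2} \cdot 22 = -5 + \left(2 \cdot \frac{1}{4}\right)^{2} \cdot 22 = -5 + \left(\frac{1}{2}\right)^{2} \cdot 22 = -5 + \frac{1}{4} \cdot 22 = -5 + \frac{11}{2} = \frac{1}{2}$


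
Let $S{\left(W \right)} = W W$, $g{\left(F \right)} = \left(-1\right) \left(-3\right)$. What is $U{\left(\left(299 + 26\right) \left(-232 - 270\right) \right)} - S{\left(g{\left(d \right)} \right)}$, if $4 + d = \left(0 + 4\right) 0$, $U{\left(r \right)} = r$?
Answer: $-163159$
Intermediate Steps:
$d = -4$ ($d = -4 + \left(0 + 4\right) 0 = -4 + 4 \cdot 0 = -4 + 0 = -4$)
$g{\left(F \right)} = 3$
$S{\left(W \right)} = W^{2}$
$U{\left(\left(299 + 26\right) \left(-232 - 270\right) \right)} - S{\left(g{\left(d \right)} \right)} = \left(299 + 26\right) \left(-232 - 270\right) - 3^{2} = 325 \left(-502\right) - 9 = -163150 - 9 = -163159$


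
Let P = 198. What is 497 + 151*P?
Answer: 30395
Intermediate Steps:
497 + 151*P = 497 + 151*198 = 497 + 29898 = 30395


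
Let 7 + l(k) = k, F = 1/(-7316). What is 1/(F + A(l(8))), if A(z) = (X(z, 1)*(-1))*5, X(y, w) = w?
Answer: -7316/36581 ≈ -0.19999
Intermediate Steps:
F = -1/7316 ≈ -0.00013669
l(k) = -7 + k
A(z) = -5 (A(z) = (1*(-1))*5 = -1*5 = -5)
1/(F + A(l(8))) = 1/(-1/7316 - 5) = 1/(-36581/7316) = -7316/36581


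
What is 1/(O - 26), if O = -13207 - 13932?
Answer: -1/27165 ≈ -3.6812e-5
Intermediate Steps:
O = -27139
1/(O - 26) = 1/(-27139 - 26) = 1/(-27165) = -1/27165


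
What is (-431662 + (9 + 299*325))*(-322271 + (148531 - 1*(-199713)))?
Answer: -8687397094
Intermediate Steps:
(-431662 + (9 + 299*325))*(-322271 + (148531 - 1*(-199713))) = (-431662 + (9 + 97175))*(-322271 + (148531 + 199713)) = (-431662 + 97184)*(-322271 + 348244) = -334478*25973 = -8687397094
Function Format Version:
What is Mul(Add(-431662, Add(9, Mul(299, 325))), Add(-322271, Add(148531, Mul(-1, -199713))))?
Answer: -8687397094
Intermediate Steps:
Mul(Add(-431662, Add(9, Mul(299, 325))), Add(-322271, Add(148531, Mul(-1, -199713)))) = Mul(Add(-431662, Add(9, 97175)), Add(-322271, Add(148531, 199713))) = Mul(Add(-431662, 97184), Add(-322271, 348244)) = Mul(-334478, 25973) = -8687397094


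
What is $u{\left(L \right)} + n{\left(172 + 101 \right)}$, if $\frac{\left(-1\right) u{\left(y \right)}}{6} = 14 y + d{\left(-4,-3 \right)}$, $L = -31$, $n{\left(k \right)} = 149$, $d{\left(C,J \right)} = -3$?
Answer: $2771$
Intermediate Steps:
$u{\left(y \right)} = 18 - 84 y$ ($u{\left(y \right)} = - 6 \left(14 y - 3\right) = - 6 \left(-3 + 14 y\right) = 18 - 84 y$)
$u{\left(L \right)} + n{\left(172 + 101 \right)} = \left(18 - -2604\right) + 149 = \left(18 + 2604\right) + 149 = 2622 + 149 = 2771$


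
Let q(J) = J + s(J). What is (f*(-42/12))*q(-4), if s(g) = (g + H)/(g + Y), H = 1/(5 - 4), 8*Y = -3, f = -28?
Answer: -1624/5 ≈ -324.80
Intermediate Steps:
Y = -3/8 (Y = (⅛)*(-3) = -3/8 ≈ -0.37500)
H = 1 (H = 1/1 = 1)
s(g) = (1 + g)/(-3/8 + g) (s(g) = (g + 1)/(g - 3/8) = (1 + g)/(-3/8 + g))
q(J) = J + 8*(1 + J)/(-3 + 8*J)
(f*(-42/12))*q(-4) = (-(-1176)/12)*((8 + 5*(-4) + 8*(-4)²)/(-3 + 8*(-4))) = (-(-1176)/12)*((8 - 20 + 8*16)/(-3 - 32)) = (-28*(-7/2))*((8 - 20 + 128)/(-35)) = 98*(-1/35*116) = 98*(-116/35) = -1624/5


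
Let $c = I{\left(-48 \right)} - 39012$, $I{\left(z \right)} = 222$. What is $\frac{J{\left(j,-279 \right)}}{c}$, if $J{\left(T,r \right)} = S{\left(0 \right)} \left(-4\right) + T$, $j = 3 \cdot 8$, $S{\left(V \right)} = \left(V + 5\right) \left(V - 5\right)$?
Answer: $- \frac{62}{19395} \approx -0.0031967$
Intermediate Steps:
$S{\left(V \right)} = \left(-5 + V\right) \left(5 + V\right)$ ($S{\left(V \right)} = \left(5 + V\right) \left(-5 + V\right) = \left(-5 + V\right) \left(5 + V\right)$)
$j = 24$
$J{\left(T,r \right)} = 100 + T$ ($J{\left(T,r \right)} = \left(-25 + 0^{2}\right) \left(-4\right) + T = \left(-25 + 0\right) \left(-4\right) + T = \left(-25\right) \left(-4\right) + T = 100 + T$)
$c = -38790$ ($c = 222 - 39012 = -38790$)
$\frac{J{\left(j,-279 \right)}}{c} = \frac{100 + 24}{-38790} = 124 \left(- \frac{1}{38790}\right) = - \frac{62}{19395}$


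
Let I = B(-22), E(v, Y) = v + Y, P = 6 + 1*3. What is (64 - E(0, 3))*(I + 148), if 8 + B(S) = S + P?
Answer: 7747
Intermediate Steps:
P = 9 (P = 6 + 3 = 9)
E(v, Y) = Y + v
B(S) = 1 + S (B(S) = -8 + (S + 9) = -8 + (9 + S) = 1 + S)
I = -21 (I = 1 - 22 = -21)
(64 - E(0, 3))*(I + 148) = (64 - (3 + 0))*(-21 + 148) = (64 - 1*3)*127 = (64 - 3)*127 = 61*127 = 7747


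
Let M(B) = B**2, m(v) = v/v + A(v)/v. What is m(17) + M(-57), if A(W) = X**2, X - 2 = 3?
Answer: 55275/17 ≈ 3251.5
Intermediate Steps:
X = 5 (X = 2 + 3 = 5)
A(W) = 25 (A(W) = 5**2 = 25)
m(v) = 1 + 25/v (m(v) = v/v + 25/v = 1 + 25/v)
m(17) + M(-57) = (25 + 17)/17 + (-57)**2 = (1/17)*42 + 3249 = 42/17 + 3249 = 55275/17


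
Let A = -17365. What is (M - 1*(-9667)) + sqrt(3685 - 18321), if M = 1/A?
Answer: 167867454/17365 + 2*I*sqrt(3659) ≈ 9667.0 + 120.98*I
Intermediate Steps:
M = -1/17365 (M = 1/(-17365) = -1/17365 ≈ -5.7587e-5)
(M - 1*(-9667)) + sqrt(3685 - 18321) = (-1/17365 - 1*(-9667)) + sqrt(3685 - 18321) = (-1/17365 + 9667) + sqrt(-14636) = 167867454/17365 + 2*I*sqrt(3659)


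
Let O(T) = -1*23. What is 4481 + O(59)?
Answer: 4458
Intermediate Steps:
O(T) = -23
4481 + O(59) = 4481 - 23 = 4458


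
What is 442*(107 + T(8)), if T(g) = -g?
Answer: 43758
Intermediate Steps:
442*(107 + T(8)) = 442*(107 - 1*8) = 442*(107 - 8) = 442*99 = 43758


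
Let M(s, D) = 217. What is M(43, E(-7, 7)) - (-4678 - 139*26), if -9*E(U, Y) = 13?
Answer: 8509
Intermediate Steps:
E(U, Y) = -13/9 (E(U, Y) = -⅑*13 = -13/9)
M(43, E(-7, 7)) - (-4678 - 139*26) = 217 - (-4678 - 139*26) = 217 - (-4678 - 1*3614) = 217 - (-4678 - 3614) = 217 - 1*(-8292) = 217 + 8292 = 8509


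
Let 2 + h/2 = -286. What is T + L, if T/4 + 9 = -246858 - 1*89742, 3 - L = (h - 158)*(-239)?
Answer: -1521859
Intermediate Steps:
h = -576 (h = -4 + 2*(-286) = -4 - 572 = -576)
L = -175423 (L = 3 - (-576 - 158)*(-239) = 3 - (-734)*(-239) = 3 - 1*175426 = 3 - 175426 = -175423)
T = -1346436 (T = -36 + 4*(-246858 - 1*89742) = -36 + 4*(-246858 - 89742) = -36 + 4*(-336600) = -36 - 1346400 = -1346436)
T + L = -1346436 - 175423 = -1521859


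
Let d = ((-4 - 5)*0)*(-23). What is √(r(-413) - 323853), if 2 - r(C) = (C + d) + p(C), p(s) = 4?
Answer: 3*I*√35938 ≈ 568.72*I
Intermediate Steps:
d = 0 (d = -9*0*(-23) = 0*(-23) = 0)
r(C) = -2 - C (r(C) = 2 - ((C + 0) + 4) = 2 - (C + 4) = 2 - (4 + C) = 2 + (-4 - C) = -2 - C)
√(r(-413) - 323853) = √((-2 - 1*(-413)) - 323853) = √((-2 + 413) - 323853) = √(411 - 323853) = √(-323442) = 3*I*√35938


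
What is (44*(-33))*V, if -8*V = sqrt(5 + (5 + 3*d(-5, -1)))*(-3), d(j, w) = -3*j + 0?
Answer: -1089*sqrt(55)/2 ≈ -4038.1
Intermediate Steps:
d(j, w) = -3*j
V = 3*sqrt(55)/8 (V = -sqrt(5 + (5 + 3*(-3*(-5))))*(-3)/8 = -sqrt(5 + (5 + 3*15))*(-3)/8 = -sqrt(5 + (5 + 45))*(-3)/8 = -sqrt(5 + 50)*(-3)/8 = -sqrt(55)*(-3)/8 = -(-3)*sqrt(55)/8 = 3*sqrt(55)/8 ≈ 2.7811)
(44*(-33))*V = (44*(-33))*(3*sqrt(55)/8) = -1089*sqrt(55)/2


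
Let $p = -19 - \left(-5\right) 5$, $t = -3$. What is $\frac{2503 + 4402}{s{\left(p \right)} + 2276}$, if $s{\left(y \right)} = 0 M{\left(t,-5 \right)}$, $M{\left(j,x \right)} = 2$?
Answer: $\frac{6905}{2276} \approx 3.0338$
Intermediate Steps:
$p = 6$ ($p = -19 - -25 = -19 + 25 = 6$)
$s{\left(y \right)} = 0$ ($s{\left(y \right)} = 0 \cdot 2 = 0$)
$\frac{2503 + 4402}{s{\left(p \right)} + 2276} = \frac{2503 + 4402}{0 + 2276} = \frac{6905}{2276}$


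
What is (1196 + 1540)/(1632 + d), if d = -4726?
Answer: -1368/1547 ≈ -0.88429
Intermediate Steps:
(1196 + 1540)/(1632 + d) = (1196 + 1540)/(1632 - 4726) = 2736/(-3094) = 2736*(-1/3094) = -1368/1547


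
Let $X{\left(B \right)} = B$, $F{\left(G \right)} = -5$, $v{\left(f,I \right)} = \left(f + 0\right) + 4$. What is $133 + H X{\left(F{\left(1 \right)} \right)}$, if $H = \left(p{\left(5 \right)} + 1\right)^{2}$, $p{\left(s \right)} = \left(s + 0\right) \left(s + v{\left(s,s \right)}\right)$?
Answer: $-25072$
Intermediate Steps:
$v{\left(f,I \right)} = 4 + f$ ($v{\left(f,I \right)} = f + 4 = 4 + f$)
$p{\left(s \right)} = s \left(4 + 2 s\right)$ ($p{\left(s \right)} = \left(s + 0\right) \left(s + \left(4 + s\right)\right) = s \left(4 + 2 s\right)$)
$H = 5041$ ($H = \left(2 \cdot 5 \left(2 + 5\right) + 1\right)^{2} = \left(2 \cdot 5 \cdot 7 + 1\right)^{2} = \left(70 + 1\right)^{2} = 71^{2} = 5041$)
$133 + H X{\left(F{\left(1 \right)} \right)} = 133 + 5041 \left(-5\right) = 133 - 25205 = -25072$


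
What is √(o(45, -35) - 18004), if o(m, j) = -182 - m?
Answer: I*√18231 ≈ 135.02*I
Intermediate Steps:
√(o(45, -35) - 18004) = √((-182 - 1*45) - 18004) = √((-182 - 45) - 18004) = √(-227 - 18004) = √(-18231) = I*√18231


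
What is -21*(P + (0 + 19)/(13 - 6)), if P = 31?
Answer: -708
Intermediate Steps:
-21*(P + (0 + 19)/(13 - 6)) = -21*(31 + (0 + 19)/(13 - 6)) = -21*(31 + 19/7) = -21*236/7 = -708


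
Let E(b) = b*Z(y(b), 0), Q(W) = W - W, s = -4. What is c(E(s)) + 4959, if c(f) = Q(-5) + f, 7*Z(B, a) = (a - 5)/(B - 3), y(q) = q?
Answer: 242971/49 ≈ 4958.6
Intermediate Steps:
Z(B, a) = (-5 + a)/(7*(-3 + B)) (Z(B, a) = ((a - 5)/(B - 3))/7 = ((-5 + a)/(-3 + B))/7 = (-5 + a)/(7*(-3 + B)))
Q(W) = 0
E(b) = -5*b/(7*(-3 + b)) (E(b) = b*((-5 + 0)/(7*(-3 + b))) = b*((⅐)*(-5)/(-3 + b)) = b*(-5/(7*(-3 + b))) = -5*b/(7*(-3 + b)))
c(f) = f (c(f) = 0 + f = f)
c(E(s)) + 4959 = -5*(-4)/(-21 + 7*(-4)) + 4959 = -5*(-4)/(-21 - 28) + 4959 = -5*(-4)/(-49) + 4959 = -5*(-4)*(-1/49) + 4959 = -20/49 + 4959 = 242971/49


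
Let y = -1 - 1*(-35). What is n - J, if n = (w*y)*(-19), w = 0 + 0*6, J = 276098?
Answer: -276098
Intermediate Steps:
y = 34 (y = -1 + 35 = 34)
w = 0 (w = 0 + 0 = 0)
n = 0 (n = (0*34)*(-19) = 0*(-19) = 0)
n - J = 0 - 1*276098 = 0 - 276098 = -276098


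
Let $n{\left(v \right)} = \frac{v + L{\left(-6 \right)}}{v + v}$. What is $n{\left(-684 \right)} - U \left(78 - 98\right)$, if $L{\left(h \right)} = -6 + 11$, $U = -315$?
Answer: $- \frac{8617721}{1368} \approx -6299.5$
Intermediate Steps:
$L{\left(h \right)} = 5$
$n{\left(v \right)} = \frac{5 + v}{2 v}$ ($n{\left(v \right)} = \frac{v + 5}{v + v} = \frac{5 + v}{2 v}$)
$n{\left(-684 \right)} - U \left(78 - 98\right) = \frac{5 - 684}{2 \left(-684\right)} - - 315 \left(78 - 98\right) = \frac{1}{2} \left(- \frac{1}{684}\right) \left(-679\right) - \left(-315\right) \left(-20\right) = \frac{679}{1368} - 6300 = - \frac{8617721}{1368}$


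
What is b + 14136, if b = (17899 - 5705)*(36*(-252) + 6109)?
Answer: -36116686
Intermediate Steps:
b = -36130822 (b = 12194*(-9072 + 6109) = 12194*(-2963) = -36130822)
b + 14136 = -36130822 + 14136 = -36116686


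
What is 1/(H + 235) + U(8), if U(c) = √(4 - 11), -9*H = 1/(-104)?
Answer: 936/219961 + I*√7 ≈ 0.0042553 + 2.6458*I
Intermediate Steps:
H = 1/936 (H = -⅑/(-104) = -⅑*(-1/104) = 1/936 ≈ 0.0010684)
U(c) = I*√7 (U(c) = √(-7) = I*√7)
1/(H + 235) + U(8) = 1/(1/936 + 235) + I*√7 = 1/(219961/936) + I*√7 = 936/219961 + I*√7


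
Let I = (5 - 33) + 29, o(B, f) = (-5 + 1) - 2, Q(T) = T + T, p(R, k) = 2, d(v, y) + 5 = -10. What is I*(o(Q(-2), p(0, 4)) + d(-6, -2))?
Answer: -21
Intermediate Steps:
d(v, y) = -15 (d(v, y) = -5 - 10 = -15)
Q(T) = 2*T
o(B, f) = -6 (o(B, f) = -4 - 2 = -6)
I = 1 (I = -28 + 29 = 1)
I*(o(Q(-2), p(0, 4)) + d(-6, -2)) = 1*(-6 - 15) = 1*(-21) = -21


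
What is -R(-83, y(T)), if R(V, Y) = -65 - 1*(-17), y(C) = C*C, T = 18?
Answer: 48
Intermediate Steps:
y(C) = C²
R(V, Y) = -48 (R(V, Y) = -65 + 17 = -48)
-R(-83, y(T)) = -1*(-48) = 48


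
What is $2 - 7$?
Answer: $-5$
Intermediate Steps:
$2 - 7 = -5$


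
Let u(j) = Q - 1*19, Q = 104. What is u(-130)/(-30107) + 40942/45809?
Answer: 72279237/81127739 ≈ 0.89093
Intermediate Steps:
u(j) = 85 (u(j) = 104 - 1*19 = 104 - 19 = 85)
u(-130)/(-30107) + 40942/45809 = 85/(-30107) + 40942/45809 = 85*(-1/30107) + 40942*(1/45809) = -5/1771 + 40942/45809 = 72279237/81127739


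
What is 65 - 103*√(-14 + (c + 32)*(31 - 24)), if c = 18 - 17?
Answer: 65 - 103*√217 ≈ -1452.3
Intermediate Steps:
c = 1
65 - 103*√(-14 + (c + 32)*(31 - 24)) = 65 - 103*√(-14 + (1 + 32)*(31 - 24)) = 65 - 103*√(-14 + 33*7) = 65 - 103*√(-14 + 231) = 65 - 103*√217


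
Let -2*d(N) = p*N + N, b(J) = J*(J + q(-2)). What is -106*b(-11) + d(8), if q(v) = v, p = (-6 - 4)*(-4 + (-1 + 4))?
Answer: -15202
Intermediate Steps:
p = 10 (p = -10*(-4 + 3) = -10*(-1) = 10)
b(J) = J*(-2 + J) (b(J) = J*(J - 2) = J*(-2 + J))
d(N) = -11*N/2 (d(N) = -(10*N + N)/2 = -11*N/2)
-106*b(-11) + d(8) = -(-1166)*(-2 - 11) - 11/2*8 = -(-1166)*(-13) - 44 = -106*143 - 44 = -15158 - 44 = -15202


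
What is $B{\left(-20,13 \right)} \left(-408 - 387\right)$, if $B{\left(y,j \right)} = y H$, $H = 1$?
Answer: $15900$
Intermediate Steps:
$B{\left(y,j \right)} = y$ ($B{\left(y,j \right)} = y 1 = y$)
$B{\left(-20,13 \right)} \left(-408 - 387\right) = - 20 \left(-408 - 387\right) = \left(-20\right) \left(-795\right) = 15900$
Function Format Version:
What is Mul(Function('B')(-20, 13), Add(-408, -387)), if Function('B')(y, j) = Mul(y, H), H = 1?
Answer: 15900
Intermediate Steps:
Function('B')(y, j) = y (Function('B')(y, j) = Mul(y, 1) = y)
Mul(Function('B')(-20, 13), Add(-408, -387)) = Mul(-20, Add(-408, -387)) = Mul(-20, -795) = 15900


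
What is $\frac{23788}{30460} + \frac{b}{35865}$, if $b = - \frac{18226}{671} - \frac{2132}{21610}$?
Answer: $\frac{308974870003837}{396020830221225} \approx 0.7802$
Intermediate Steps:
$b = - \frac{197647216}{7250155}$ ($b = \left(-18226\right) \frac{1}{671} - \frac{1066}{10805} = - \frac{18226}{671} - \frac{1066}{10805} = - \frac{197647216}{7250155} \approx -27.261$)
$\frac{23788}{30460} + \frac{b}{35865} = \frac{23788}{30460} - \frac{197647216}{7250155 \cdot 35865} = 23788 \cdot \frac{1}{30460} - \frac{197647216}{260026809075} = \frac{5947}{7615} - \frac{197647216}{260026809075} = \frac{308974870003837}{396020830221225}$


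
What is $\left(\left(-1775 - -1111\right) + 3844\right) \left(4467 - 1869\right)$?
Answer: $8261640$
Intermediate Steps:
$\left(\left(-1775 - -1111\right) + 3844\right) \left(4467 - 1869\right) = \left(\left(-1775 + 1111\right) + 3844\right) 2598 = \left(-664 + 3844\right) 2598 = 3180 \cdot 2598 = 8261640$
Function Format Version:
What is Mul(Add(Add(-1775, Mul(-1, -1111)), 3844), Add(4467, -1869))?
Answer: 8261640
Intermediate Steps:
Mul(Add(Add(-1775, Mul(-1, -1111)), 3844), Add(4467, -1869)) = Mul(Add(Add(-1775, 1111), 3844), 2598) = Mul(Add(-664, 3844), 2598) = Mul(3180, 2598) = 8261640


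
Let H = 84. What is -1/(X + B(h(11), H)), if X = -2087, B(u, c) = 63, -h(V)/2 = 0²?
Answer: 1/2024 ≈ 0.00049407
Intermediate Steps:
h(V) = 0 (h(V) = -2*0² = -2*0 = 0)
-1/(X + B(h(11), H)) = -1/(-2087 + 63) = -1/(-2024) = -1*(-1/2024) = 1/2024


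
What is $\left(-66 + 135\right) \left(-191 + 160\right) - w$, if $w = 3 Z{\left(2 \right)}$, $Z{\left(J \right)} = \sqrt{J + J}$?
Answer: $-2145$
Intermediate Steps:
$Z{\left(J \right)} = \sqrt{2} \sqrt{J}$ ($Z{\left(J \right)} = \sqrt{2 J} = \sqrt{2} \sqrt{J}$)
$w = 6$ ($w = 3 \sqrt{2} \sqrt{2} = 3 \cdot 2 = 6$)
$\left(-66 + 135\right) \left(-191 + 160\right) - w = \left(-66 + 135\right) \left(-191 + 160\right) - 6 = 69 \left(-31\right) - 6 = -2139 - 6 = -2145$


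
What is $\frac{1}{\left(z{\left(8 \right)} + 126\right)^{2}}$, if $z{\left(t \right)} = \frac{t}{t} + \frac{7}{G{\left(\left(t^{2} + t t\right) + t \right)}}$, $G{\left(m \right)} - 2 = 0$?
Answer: $\frac{4}{68121} \approx 5.8719 \cdot 10^{-5}$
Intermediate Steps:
$G{\left(m \right)} = 2$ ($G{\left(m \right)} = 2 + 0 = 2$)
$z{\left(t \right)} = \frac{9}{2}$ ($z{\left(t \right)} = \frac{t}{t} + \frac{7}{2} = 1 + 7 \cdot \frac{1}{2} = 1 + \frac{7}{2} = \frac{9}{2}$)
$\frac{1}{\left(z{\left(8 \right)} + 126\right)^{2}} = \frac{1}{\left(\frac{9}{2} + 126\right)^{2}} = \frac{1}{\left(\frac{261}{2}\right)^{2}} = \frac{1}{\frac{68121}{4}} = \frac{4}{68121}$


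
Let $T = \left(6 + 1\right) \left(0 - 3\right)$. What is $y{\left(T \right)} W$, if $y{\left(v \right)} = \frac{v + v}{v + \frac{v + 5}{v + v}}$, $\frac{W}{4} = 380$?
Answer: $\frac{1340640}{433} \approx 3096.2$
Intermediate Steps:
$W = 1520$ ($W = 4 \cdot 380 = 1520$)
$T = -21$ ($T = 7 \left(-3\right) = -21$)
$y{\left(v \right)} = \frac{2 v}{v + \frac{5 + v}{2 v}}$
$y{\left(T \right)} W = \frac{4 \left(-21\right)^{2}}{5 - 21 + 2 \left(-21\right)^{2}} \cdot 1520 = 4 \cdot 441 \frac{1}{5 - 21 + 2 \cdot 441} \cdot 1520 = 4 \cdot 441 \frac{1}{5 - 21 + 882} \cdot 1520 = 4 \cdot 441 \cdot \frac{1}{866} \cdot 1520 = \frac{882}{433} \cdot 1520 = \frac{1340640}{433}$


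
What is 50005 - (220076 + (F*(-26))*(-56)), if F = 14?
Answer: -190455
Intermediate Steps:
50005 - (220076 + (F*(-26))*(-56)) = 50005 - (220076 + (14*(-26))*(-56)) = 50005 - (220076 - 364*(-56)) = 50005 - (220076 + 20384) = 50005 - 1*240460 = 50005 - 240460 = -190455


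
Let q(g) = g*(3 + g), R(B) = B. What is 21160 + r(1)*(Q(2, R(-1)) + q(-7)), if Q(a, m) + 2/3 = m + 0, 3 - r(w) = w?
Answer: 63638/3 ≈ 21213.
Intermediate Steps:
r(w) = 3 - w
Q(a, m) = -⅔ + m (Q(a, m) = -⅔ + (m + 0) = -⅔ + m)
21160 + r(1)*(Q(2, R(-1)) + q(-7)) = 21160 + (3 - 1*1)*((-⅔ - 1) - 7*(3 - 7)) = 21160 + (3 - 1)*(-5/3 - 7*(-4)) = 21160 + 2*(-5/3 + 28) = 21160 + 2*(79/3) = 21160 + 158/3 = 63638/3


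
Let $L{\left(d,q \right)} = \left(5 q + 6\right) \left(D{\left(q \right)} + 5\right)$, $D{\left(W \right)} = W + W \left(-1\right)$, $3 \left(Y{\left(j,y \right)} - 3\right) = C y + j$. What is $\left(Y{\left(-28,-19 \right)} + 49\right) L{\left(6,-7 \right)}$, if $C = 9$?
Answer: $\frac{6235}{3} \approx 2078.3$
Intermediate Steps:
$Y{\left(j,y \right)} = 3 + 3 y + \frac{j}{3}$ ($Y{\left(j,y \right)} = 3 + \frac{9 y + j}{3} = 3 + \frac{j + 9 y}{3} = 3 + \left(3 y + \frac{j}{3}\right) = 3 + 3 y + \frac{j}{3}$)
$D{\left(W \right)} = 0$ ($D{\left(W \right)} = W - W = 0$)
$L{\left(d,q \right)} = 30 + 25 q$ ($L{\left(d,q \right)} = \left(5 q + 6\right) \left(0 + 5\right) = \left(6 + 5 q\right) 5 = 30 + 25 q$)
$\left(Y{\left(-28,-19 \right)} + 49\right) L{\left(6,-7 \right)} = \left(\left(3 + 3 \left(-19\right) + \frac{1}{3} \left(-28\right)\right) + 49\right) \left(30 + 25 \left(-7\right)\right) = \left(\left(3 - 57 - \frac{28}{3}\right) + 49\right) \left(30 - 175\right) = \left(- \frac{190}{3} + 49\right) \left(-145\right) = \left(- \frac{43}{3}\right) \left(-145\right) = \frac{6235}{3}$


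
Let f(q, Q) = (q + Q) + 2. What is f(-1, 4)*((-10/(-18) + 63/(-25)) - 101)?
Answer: -23167/45 ≈ -514.82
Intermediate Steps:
f(q, Q) = 2 + Q + q (f(q, Q) = (Q + q) + 2 = 2 + Q + q)
f(-1, 4)*((-10/(-18) + 63/(-25)) - 101) = (2 + 4 - 1)*((-10/(-18) + 63/(-25)) - 101) = 5*((-10*(-1/18) + 63*(-1/25)) - 101) = 5*((5/9 - 63/25) - 101) = 5*(-442/225 - 101) = 5*(-23167/225) = -23167/45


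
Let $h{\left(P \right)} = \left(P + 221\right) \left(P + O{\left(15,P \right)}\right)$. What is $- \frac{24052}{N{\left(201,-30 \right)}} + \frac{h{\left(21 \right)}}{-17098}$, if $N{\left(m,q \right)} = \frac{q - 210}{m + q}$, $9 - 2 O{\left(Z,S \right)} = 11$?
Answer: $\frac{2930044409}{170980} \approx 17137.0$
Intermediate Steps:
$O{\left(Z,S \right)} = -1$ ($O{\left(Z,S \right)} = \frac{9}{2} - \frac{11}{2} = -1$)
$N{\left(m,q \right)} = \frac{-210 + q}{m + q}$
$h{\left(P \right)} = \left(-1 + P\right) \left(221 + P\right)$ ($h{\left(P \right)} = \left(P + 221\right) \left(P - 1\right) = \left(221 + P\right) \left(-1 + P\right) = \left(-1 + P\right) \left(221 + P\right)$)
$- \frac{24052}{N{\left(201,-30 \right)}} + \frac{h{\left(21 \right)}}{-17098} = - \frac{24052}{\frac{1}{201 - 30} \left(-210 - 30\right)} + \frac{-221 + 21^{2} + 220 \cdot 21}{-17098} = - \frac{24052}{\frac{1}{171} \left(-240\right)} + \left(-221 + 441 + 4620\right) \left(- \frac{1}{17098}\right) = - \frac{24052}{\frac{1}{171} \left(-240\right)} + 4840 \left(- \frac{1}{17098}\right) = - \frac{24052}{- \frac{80}{57}} - \frac{2420}{8549} = \left(-24052\right) \left(- \frac{57}{80}\right) - \frac{2420}{8549} = \frac{342741}{20} - \frac{2420}{8549} = \frac{2930044409}{170980}$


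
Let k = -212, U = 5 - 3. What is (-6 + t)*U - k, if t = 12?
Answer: 224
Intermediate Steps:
U = 2
(-6 + t)*U - k = (-6 + 12)*2 - 1*(-212) = 6*2 + 212 = 12 + 212 = 224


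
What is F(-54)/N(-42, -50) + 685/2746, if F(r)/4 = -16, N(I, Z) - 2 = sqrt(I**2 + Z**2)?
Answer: 817397/2924490 - 32*sqrt(1066)/1065 ≈ -0.70152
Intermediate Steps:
N(I, Z) = 2 + sqrt(I**2 + Z**2)
F(r) = -64 (F(r) = 4*(-16) = -64)
F(-54)/N(-42, -50) + 685/2746 = -64/(2 + sqrt((-42)**2 + (-50)**2)) + 685/2746 = -64/(2 + sqrt(1764 + 2500)) + 685*(1/2746) = -64/(2 + sqrt(4264)) + 685/2746 = -64/(2 + 2*sqrt(1066)) + 685/2746 = 685/2746 - 64/(2 + 2*sqrt(1066))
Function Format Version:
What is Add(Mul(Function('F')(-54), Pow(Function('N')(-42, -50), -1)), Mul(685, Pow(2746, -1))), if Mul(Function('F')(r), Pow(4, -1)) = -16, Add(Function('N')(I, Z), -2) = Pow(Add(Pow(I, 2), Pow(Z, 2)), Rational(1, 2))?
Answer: Add(Rational(817397, 2924490), Mul(Rational(-32, 1065), Pow(1066, Rational(1, 2)))) ≈ -0.70152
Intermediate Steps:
Function('N')(I, Z) = Add(2, Pow(Add(Pow(I, 2), Pow(Z, 2)), Rational(1, 2)))
Function('F')(r) = -64 (Function('F')(r) = Mul(4, -16) = -64)
Add(Mul(Function('F')(-54), Pow(Function('N')(-42, -50), -1)), Mul(685, Pow(2746, -1))) = Add(Mul(-64, Pow(Add(2, Pow(Add(Pow(-42, 2), Pow(-50, 2)), Rational(1, 2))), -1)), Mul(685, Pow(2746, -1))) = Add(Mul(-64, Pow(Add(2, Pow(Add(1764, 2500), Rational(1, 2))), -1)), Mul(685, Rational(1, 2746))) = Add(Mul(-64, Pow(Add(2, Pow(4264, Rational(1, 2))), -1)), Rational(685, 2746)) = Add(Mul(-64, Pow(Add(2, Mul(2, Pow(1066, Rational(1, 2)))), -1)), Rational(685, 2746)) = Add(Rational(685, 2746), Mul(-64, Pow(Add(2, Mul(2, Pow(1066, Rational(1, 2)))), -1)))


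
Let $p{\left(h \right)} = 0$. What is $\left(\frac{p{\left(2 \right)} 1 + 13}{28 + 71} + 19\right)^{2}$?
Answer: $\frac{3587236}{9801} \approx 366.01$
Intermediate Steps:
$\left(\frac{p{\left(2 \right)} 1 + 13}{28 + 71} + 19\right)^{2} = \left(\frac{0 \cdot 1 + 13}{28 + 71} + 19\right)^{2} = \left(\frac{0 + 13}{99} + 19\right)^{2} = \left(13 \cdot \frac{1}{99} + 19\right)^{2} = \left(\frac{13}{99} + 19\right)^{2} = \left(\frac{1894}{99}\right)^{2} = \frac{3587236}{9801}$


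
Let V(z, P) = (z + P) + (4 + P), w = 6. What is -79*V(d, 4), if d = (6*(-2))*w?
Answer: 4740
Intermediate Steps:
d = -72 (d = (6*(-2))*6 = -12*6 = -72)
V(z, P) = 4 + z + 2*P (V(z, P) = (P + z) + (4 + P) = 4 + z + 2*P)
-79*V(d, 4) = -79*(4 - 72 + 2*4) = -79*(4 - 72 + 8) = -79*(-60) = 4740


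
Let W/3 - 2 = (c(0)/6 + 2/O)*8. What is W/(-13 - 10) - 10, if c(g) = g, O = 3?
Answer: -252/23 ≈ -10.957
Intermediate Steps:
W = 22 (W = 6 + 3*((0/6 + 2/3)*8) = 6 + 3*((0*(⅙) + 2*(⅓))*8) = 6 + 3*((0 + ⅔)*8) = 6 + 3*((⅔)*8) = 6 + 3*(16/3) = 6 + 16 = 22)
W/(-13 - 10) - 10 = 22/(-13 - 10) - 10 = 22/(-23) - 10 = -1/23*22 - 10 = -22/23 - 10 = -252/23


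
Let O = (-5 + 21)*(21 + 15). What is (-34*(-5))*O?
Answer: 97920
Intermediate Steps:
O = 576 (O = 16*36 = 576)
(-34*(-5))*O = -34*(-5)*576 = 170*576 = 97920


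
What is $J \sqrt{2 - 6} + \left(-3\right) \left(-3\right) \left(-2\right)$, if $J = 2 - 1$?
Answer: $-18 + 2 i \approx -18.0 + 2.0 i$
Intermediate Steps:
$J = 1$
$J \sqrt{2 - 6} + \left(-3\right) \left(-3\right) \left(-2\right) = 1 \sqrt{2 - 6} + \left(-3\right) \left(-3\right) \left(-2\right) = 1 \sqrt{-4} + 9 \left(-2\right) = 1 \cdot 2 i - 18 = 2 i - 18 = -18 + 2 i$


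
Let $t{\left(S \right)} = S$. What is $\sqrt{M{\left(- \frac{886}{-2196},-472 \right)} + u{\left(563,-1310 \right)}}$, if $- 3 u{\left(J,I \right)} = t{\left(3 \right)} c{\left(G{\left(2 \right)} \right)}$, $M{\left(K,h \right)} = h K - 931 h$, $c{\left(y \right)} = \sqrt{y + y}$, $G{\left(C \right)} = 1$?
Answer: $\frac{\sqrt{14709760820 - 33489 \sqrt{2}}}{183} \approx 662.75$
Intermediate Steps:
$c{\left(y \right)} = \sqrt{2} \sqrt{y}$ ($c{\left(y \right)} = \sqrt{2 y} = \sqrt{2} \sqrt{y}$)
$M{\left(K,h \right)} = - 931 h + K h$ ($M{\left(K,h \right)} = K h - 931 h = - 931 h + K h$)
$u{\left(J,I \right)} = - \sqrt{2}$ ($u{\left(J,I \right)} = - \frac{3 \sqrt{2} \sqrt{1}}{3} = - \frac{3 \sqrt{2} \cdot 1}{3} = - \frac{3 \sqrt{2}}{3} = - \sqrt{2}$)
$\sqrt{M{\left(- \frac{886}{-2196},-472 \right)} + u{\left(563,-1310 \right)}} = \sqrt{- 472 \left(-931 - \frac{886}{-2196}\right) - \sqrt{2}} = \sqrt{- 472 \left(-931 - - \frac{443}{1098}\right) - \sqrt{2}} = \sqrt{- 472 \left(-931 + \frac{443}{1098}\right) - \sqrt{2}} = \sqrt{\left(-472\right) \left(- \frac{1021795}{1098}\right) - \sqrt{2}} = \sqrt{\frac{241143620}{549} - \sqrt{2}}$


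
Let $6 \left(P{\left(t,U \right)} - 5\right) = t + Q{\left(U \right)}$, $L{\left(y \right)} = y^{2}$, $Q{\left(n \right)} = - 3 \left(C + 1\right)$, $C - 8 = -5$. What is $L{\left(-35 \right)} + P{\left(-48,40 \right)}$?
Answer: $1220$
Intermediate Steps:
$C = 3$ ($C = 8 - 5 = 3$)
$Q{\left(n \right)} = -12$ ($Q{\left(n \right)} = - 3 \left(3 + 1\right) = \left(-3\right) 4 = -12$)
$P{\left(t,U \right)} = 3 + \frac{t}{6}$ ($P{\left(t,U \right)} = 5 + \frac{t - 12}{6} = 5 + \frac{-12 + t}{6} = 5 + \left(-2 + \frac{t}{6}\right) = 3 + \frac{t}{6}$)
$L{\left(-35 \right)} + P{\left(-48,40 \right)} = \left(-35\right)^{2} + \left(3 + \frac{1}{6} \left(-48\right)\right) = 1225 + \left(3 - 8\right) = 1225 - 5 = 1220$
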